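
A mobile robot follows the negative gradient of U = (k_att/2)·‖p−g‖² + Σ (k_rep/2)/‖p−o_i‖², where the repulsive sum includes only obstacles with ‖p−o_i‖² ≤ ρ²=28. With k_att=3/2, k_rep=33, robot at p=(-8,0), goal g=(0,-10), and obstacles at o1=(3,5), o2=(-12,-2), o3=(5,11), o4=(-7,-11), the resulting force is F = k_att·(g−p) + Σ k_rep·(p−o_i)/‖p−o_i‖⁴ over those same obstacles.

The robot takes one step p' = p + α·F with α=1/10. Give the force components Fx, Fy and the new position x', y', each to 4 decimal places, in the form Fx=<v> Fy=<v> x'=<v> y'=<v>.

F_att = 3/2·(g−p) = 3/2·(8,-10) = (12.0000,-15.0000)
o1: d²=146 > ρ²=28 → inactive
o2: d²=20 ≤ ρ²=28; F_rep = 33·(4,2)/20² = (0.3300,0.1650)
o3: d²=290 > ρ²=28 → inactive
o4: d²=122 > ρ²=28 → inactive
F = F_att + ΣF_rep = (12.3300,-14.8350)
p' = p + 1/10·F = (-6.7670,-1.4835)

Fx=12.3300 Fy=-14.8350 x'=-6.7670 y'=-1.4835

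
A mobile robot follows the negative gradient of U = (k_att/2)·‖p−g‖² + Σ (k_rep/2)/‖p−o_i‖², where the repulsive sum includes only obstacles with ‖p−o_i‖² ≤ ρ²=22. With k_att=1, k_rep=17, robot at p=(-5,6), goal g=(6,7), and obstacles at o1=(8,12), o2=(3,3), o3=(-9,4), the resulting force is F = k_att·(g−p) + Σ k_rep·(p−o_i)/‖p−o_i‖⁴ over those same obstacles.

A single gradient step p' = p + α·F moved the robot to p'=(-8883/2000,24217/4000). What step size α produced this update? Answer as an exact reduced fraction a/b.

α = 1/20

F_att = 1·(g−p) = 1·(11,1) = (11.0000,1.0000)
o1: d²=205 > ρ²=22 → inactive
o2: d²=73 > ρ²=22 → inactive
o3: d²=20 ≤ ρ²=22; F_rep = 17·(4,2)/20² = (0.1700,0.0850)
F = F_att + ΣF_rep = (11.1700,1.0850)
Δp = p'−p = (0.5585,0.0542); α = Δx/Fx = (1117/2000) / (1117/100) = 1/20
check: Δy/Fy = (217/4000) / (217/200) = 1/20 ✓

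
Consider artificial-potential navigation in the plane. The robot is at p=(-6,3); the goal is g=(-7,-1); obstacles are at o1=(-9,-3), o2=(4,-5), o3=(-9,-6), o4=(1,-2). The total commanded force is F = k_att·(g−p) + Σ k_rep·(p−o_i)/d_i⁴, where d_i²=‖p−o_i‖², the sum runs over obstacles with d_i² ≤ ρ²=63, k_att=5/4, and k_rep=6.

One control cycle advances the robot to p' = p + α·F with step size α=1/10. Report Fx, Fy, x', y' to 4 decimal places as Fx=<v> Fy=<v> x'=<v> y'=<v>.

Fx=-1.2411 Fy=-4.9822 x'=-6.1241 y'=2.5018

F_att = 5/4·(g−p) = 5/4·(-1,-4) = (-1.2500,-5.0000)
o1: d²=45 ≤ ρ²=63; F_rep = 6·(3,6)/45² = (0.0089,0.0178)
o2: d²=164 > ρ²=63 → inactive
o3: d²=90 > ρ²=63 → inactive
o4: d²=74 > ρ²=63 → inactive
F = F_att + ΣF_rep = (-1.2411,-4.9822)
p' = p + 1/10·F = (-6.1241,2.5018)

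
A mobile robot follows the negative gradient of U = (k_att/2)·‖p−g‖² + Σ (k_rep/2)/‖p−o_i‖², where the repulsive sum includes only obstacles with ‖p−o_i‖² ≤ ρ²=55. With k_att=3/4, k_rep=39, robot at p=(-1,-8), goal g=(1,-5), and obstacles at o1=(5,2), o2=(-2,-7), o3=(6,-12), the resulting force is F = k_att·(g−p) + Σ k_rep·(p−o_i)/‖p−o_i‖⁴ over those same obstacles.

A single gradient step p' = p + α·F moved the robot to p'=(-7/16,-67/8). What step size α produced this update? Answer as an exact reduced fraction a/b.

α = 1/20

F_att = 3/4·(g−p) = 3/4·(2,3) = (1.5000,2.2500)
o1: d²=136 > ρ²=55 → inactive
o2: d²=2 ≤ ρ²=55; F_rep = 39·(1,-1)/2² = (9.7500,-9.7500)
o3: d²=65 > ρ²=55 → inactive
F = F_att + ΣF_rep = (11.2500,-7.5000)
Δp = p'−p = (0.5625,-0.3750); α = Δx/Fx = (9/16) / (45/4) = 1/20
check: Δy/Fy = (-3/8) / (-15/2) = 1/20 ✓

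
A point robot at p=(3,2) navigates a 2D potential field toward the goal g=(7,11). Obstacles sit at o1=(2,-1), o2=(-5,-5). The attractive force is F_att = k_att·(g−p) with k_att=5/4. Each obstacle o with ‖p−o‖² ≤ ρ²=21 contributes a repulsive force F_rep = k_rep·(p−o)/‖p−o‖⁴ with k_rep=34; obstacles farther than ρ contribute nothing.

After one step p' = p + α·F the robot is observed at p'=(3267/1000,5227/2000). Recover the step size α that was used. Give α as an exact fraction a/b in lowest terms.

α = 1/20

F_att = 5/4·(g−p) = 5/4·(4,9) = (5.0000,11.2500)
o1: d²=10 ≤ ρ²=21; F_rep = 34·(1,3)/10² = (0.3400,1.0200)
o2: d²=113 > ρ²=21 → inactive
F = F_att + ΣF_rep = (5.3400,12.2700)
Δp = p'−p = (0.2670,0.6135); α = Δx/Fx = (267/1000) / (267/50) = 1/20
check: Δy/Fy = (1227/2000) / (1227/100) = 1/20 ✓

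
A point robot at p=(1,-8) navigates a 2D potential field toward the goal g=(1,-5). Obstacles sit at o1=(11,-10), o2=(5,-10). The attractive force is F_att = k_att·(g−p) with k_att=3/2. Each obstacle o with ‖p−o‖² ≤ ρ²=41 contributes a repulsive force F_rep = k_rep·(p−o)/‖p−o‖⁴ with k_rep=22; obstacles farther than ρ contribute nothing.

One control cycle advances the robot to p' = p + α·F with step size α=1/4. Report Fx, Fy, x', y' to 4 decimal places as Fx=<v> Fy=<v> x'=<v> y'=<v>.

F_att = 3/2·(g−p) = 3/2·(0,3) = (0.0000,4.5000)
o1: d²=104 > ρ²=41 → inactive
o2: d²=20 ≤ ρ²=41; F_rep = 22·(-4,2)/20² = (-0.2200,0.1100)
F = F_att + ΣF_rep = (-0.2200,4.6100)
p' = p + 1/4·F = (0.9450,-6.8475)

Fx=-0.2200 Fy=4.6100 x'=0.9450 y'=-6.8475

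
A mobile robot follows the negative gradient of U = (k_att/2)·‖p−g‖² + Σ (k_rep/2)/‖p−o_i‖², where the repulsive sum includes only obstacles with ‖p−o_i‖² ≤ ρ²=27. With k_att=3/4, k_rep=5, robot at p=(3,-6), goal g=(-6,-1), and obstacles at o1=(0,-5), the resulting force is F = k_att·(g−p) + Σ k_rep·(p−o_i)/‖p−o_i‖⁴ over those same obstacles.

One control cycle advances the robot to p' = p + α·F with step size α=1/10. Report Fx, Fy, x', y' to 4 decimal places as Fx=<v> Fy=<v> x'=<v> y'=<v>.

F_att = 3/4·(g−p) = 3/4·(-9,5) = (-6.7500,3.7500)
o1: d²=10 ≤ ρ²=27; F_rep = 5·(3,-1)/10² = (0.1500,-0.0500)
F = F_att + ΣF_rep = (-6.6000,3.7000)
p' = p + 1/10·F = (2.3400,-5.6300)

Fx=-6.6000 Fy=3.7000 x'=2.3400 y'=-5.6300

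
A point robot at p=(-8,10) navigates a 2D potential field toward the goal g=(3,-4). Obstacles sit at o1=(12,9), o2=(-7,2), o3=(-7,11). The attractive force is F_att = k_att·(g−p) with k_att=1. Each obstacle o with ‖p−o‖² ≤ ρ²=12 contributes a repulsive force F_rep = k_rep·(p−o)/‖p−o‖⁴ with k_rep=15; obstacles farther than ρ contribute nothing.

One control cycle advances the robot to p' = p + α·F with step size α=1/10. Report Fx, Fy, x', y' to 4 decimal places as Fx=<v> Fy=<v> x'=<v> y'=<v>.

Fx=7.2500 Fy=-17.7500 x'=-7.2750 y'=8.2250

F_att = 1·(g−p) = 1·(11,-14) = (11.0000,-14.0000)
o1: d²=401 > ρ²=12 → inactive
o2: d²=65 > ρ²=12 → inactive
o3: d²=2 ≤ ρ²=12; F_rep = 15·(-1,-1)/2² = (-3.7500,-3.7500)
F = F_att + ΣF_rep = (7.2500,-17.7500)
p' = p + 1/10·F = (-7.2750,8.2250)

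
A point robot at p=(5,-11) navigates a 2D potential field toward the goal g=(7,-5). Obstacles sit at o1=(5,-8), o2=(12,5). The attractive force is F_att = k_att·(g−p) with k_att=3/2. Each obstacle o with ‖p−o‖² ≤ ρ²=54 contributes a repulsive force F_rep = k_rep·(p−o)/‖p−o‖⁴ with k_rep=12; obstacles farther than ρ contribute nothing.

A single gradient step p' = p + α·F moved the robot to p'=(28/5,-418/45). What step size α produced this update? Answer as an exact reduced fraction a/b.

F_att = 3/2·(g−p) = 3/2·(2,6) = (3.0000,9.0000)
o1: d²=9 ≤ ρ²=54; F_rep = 12·(0,-3)/9² = (0.0000,-0.4444)
o2: d²=305 > ρ²=54 → inactive
F = F_att + ΣF_rep = (3.0000,8.5556)
Δp = p'−p = (0.6000,1.7111); α = Δx/Fx = (3/5) / (3) = 1/5
check: Δy/Fy = (77/45) / (77/9) = 1/5 ✓

α = 1/5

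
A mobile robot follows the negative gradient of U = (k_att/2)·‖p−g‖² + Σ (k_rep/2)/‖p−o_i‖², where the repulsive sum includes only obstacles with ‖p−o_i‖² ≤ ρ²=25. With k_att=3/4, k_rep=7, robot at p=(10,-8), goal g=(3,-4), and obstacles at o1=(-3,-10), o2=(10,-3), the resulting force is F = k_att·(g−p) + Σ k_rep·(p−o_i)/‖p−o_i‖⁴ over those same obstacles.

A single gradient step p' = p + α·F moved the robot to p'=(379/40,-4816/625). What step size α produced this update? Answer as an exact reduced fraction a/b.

α = 1/10

F_att = 3/4·(g−p) = 3/4·(-7,4) = (-5.2500,3.0000)
o1: d²=173 > ρ²=25 → inactive
o2: d²=25 ≤ ρ²=25; F_rep = 7·(0,-5)/25² = (0.0000,-0.0560)
F = F_att + ΣF_rep = (-5.2500,2.9440)
Δp = p'−p = (-0.5250,0.2944); α = Δx/Fx = (-21/40) / (-21/4) = 1/10
check: Δy/Fy = (184/625) / (368/125) = 1/10 ✓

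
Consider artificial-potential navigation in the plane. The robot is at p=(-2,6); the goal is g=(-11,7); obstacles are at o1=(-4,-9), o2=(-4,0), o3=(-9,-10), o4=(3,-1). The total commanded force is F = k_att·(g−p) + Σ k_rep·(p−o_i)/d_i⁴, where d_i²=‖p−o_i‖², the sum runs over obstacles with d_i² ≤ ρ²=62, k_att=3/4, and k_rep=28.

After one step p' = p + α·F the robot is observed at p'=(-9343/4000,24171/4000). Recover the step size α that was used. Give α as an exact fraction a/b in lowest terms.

F_att = 3/4·(g−p) = 3/4·(-9,1) = (-6.7500,0.7500)
o1: d²=229 > ρ²=62 → inactive
o2: d²=40 ≤ ρ²=62; F_rep = 28·(2,6)/40² = (0.0350,0.1050)
o3: d²=305 > ρ²=62 → inactive
o4: d²=74 > ρ²=62 → inactive
F = F_att + ΣF_rep = (-6.7150,0.8550)
Δp = p'−p = (-0.3357,0.0428); α = Δx/Fx = (-1343/4000) / (-1343/200) = 1/20
check: Δy/Fy = (171/4000) / (171/200) = 1/20 ✓

α = 1/20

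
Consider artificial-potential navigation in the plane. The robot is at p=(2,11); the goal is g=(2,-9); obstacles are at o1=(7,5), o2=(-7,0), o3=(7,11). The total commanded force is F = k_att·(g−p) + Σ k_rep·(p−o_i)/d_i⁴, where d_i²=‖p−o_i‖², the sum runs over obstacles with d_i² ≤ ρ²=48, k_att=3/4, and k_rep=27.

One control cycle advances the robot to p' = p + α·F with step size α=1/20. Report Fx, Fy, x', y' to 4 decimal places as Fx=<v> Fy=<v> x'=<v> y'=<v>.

Fx=-0.2160 Fy=-15.0000 x'=1.9892 y'=10.2500

F_att = 3/4·(g−p) = 3/4·(0,-20) = (0.0000,-15.0000)
o1: d²=61 > ρ²=48 → inactive
o2: d²=202 > ρ²=48 → inactive
o3: d²=25 ≤ ρ²=48; F_rep = 27·(-5,0)/25² = (-0.2160,0.0000)
F = F_att + ΣF_rep = (-0.2160,-15.0000)
p' = p + 1/20·F = (1.9892,10.2500)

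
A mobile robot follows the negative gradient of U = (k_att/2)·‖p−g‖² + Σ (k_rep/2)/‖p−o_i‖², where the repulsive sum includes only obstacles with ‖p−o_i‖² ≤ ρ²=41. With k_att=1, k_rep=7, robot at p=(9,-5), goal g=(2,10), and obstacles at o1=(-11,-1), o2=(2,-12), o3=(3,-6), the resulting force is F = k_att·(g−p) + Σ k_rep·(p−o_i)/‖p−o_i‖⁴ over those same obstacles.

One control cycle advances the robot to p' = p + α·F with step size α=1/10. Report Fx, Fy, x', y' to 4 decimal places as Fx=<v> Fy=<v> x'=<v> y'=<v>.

Fx=-6.9693 Fy=15.0051 x'=8.3031 y'=-3.4995

F_att = 1·(g−p) = 1·(-7,15) = (-7.0000,15.0000)
o1: d²=416 > ρ²=41 → inactive
o2: d²=98 > ρ²=41 → inactive
o3: d²=37 ≤ ρ²=41; F_rep = 7·(6,1)/37² = (0.0307,0.0051)
F = F_att + ΣF_rep = (-6.9693,15.0051)
p' = p + 1/10·F = (8.3031,-3.4995)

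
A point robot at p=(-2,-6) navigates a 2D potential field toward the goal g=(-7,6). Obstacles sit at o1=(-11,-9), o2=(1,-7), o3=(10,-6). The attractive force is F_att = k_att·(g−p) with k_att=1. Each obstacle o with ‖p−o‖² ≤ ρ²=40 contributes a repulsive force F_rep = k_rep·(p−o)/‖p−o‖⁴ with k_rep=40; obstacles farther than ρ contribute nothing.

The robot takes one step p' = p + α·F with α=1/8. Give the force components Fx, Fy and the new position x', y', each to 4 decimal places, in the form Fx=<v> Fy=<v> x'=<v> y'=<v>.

F_att = 1·(g−p) = 1·(-5,12) = (-5.0000,12.0000)
o1: d²=90 > ρ²=40 → inactive
o2: d²=10 ≤ ρ²=40; F_rep = 40·(-3,1)/10² = (-1.2000,0.4000)
o3: d²=144 > ρ²=40 → inactive
F = F_att + ΣF_rep = (-6.2000,12.4000)
p' = p + 1/8·F = (-2.7750,-4.4500)

Fx=-6.2000 Fy=12.4000 x'=-2.7750 y'=-4.4500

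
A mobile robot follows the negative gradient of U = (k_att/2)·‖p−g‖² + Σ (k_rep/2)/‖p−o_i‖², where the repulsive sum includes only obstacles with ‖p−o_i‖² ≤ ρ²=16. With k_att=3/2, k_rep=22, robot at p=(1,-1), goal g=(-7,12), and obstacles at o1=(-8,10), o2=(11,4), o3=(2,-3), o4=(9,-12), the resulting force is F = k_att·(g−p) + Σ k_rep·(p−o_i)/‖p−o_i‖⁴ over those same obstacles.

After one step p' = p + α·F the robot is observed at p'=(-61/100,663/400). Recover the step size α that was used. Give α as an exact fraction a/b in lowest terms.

α = 1/8

F_att = 3/2·(g−p) = 3/2·(-8,13) = (-12.0000,19.5000)
o1: d²=202 > ρ²=16 → inactive
o2: d²=125 > ρ²=16 → inactive
o3: d²=5 ≤ ρ²=16; F_rep = 22·(-1,2)/5² = (-0.8800,1.7600)
o4: d²=185 > ρ²=16 → inactive
F = F_att + ΣF_rep = (-12.8800,21.2600)
Δp = p'−p = (-1.6100,2.6575); α = Δx/Fx = (-161/100) / (-322/25) = 1/8
check: Δy/Fy = (1063/400) / (1063/50) = 1/8 ✓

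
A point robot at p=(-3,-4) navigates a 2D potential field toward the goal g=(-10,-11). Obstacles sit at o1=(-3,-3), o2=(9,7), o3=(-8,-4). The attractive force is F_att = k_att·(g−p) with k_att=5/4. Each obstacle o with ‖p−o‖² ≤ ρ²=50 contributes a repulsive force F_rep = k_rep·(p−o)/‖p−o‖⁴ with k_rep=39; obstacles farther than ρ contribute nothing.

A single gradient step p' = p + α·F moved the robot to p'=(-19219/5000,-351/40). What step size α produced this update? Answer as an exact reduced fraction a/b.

α = 1/10

F_att = 5/4·(g−p) = 5/4·(-7,-7) = (-8.7500,-8.7500)
o1: d²=1 ≤ ρ²=50; F_rep = 39·(0,-1)/1² = (0.0000,-39.0000)
o2: d²=265 > ρ²=50 → inactive
o3: d²=25 ≤ ρ²=50; F_rep = 39·(5,0)/25² = (0.3120,0.0000)
F = F_att + ΣF_rep = (-8.4380,-47.7500)
Δp = p'−p = (-0.8438,-4.7750); α = Δx/Fx = (-4219/5000) / (-4219/500) = 1/10
check: Δy/Fy = (-191/40) / (-191/4) = 1/10 ✓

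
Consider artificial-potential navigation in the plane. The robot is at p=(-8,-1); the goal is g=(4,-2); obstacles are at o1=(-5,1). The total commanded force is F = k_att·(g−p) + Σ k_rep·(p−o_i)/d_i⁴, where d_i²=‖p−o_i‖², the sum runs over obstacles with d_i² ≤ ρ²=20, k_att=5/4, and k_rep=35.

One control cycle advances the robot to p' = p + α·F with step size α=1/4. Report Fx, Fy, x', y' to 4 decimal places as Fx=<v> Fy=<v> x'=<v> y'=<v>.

F_att = 5/4·(g−p) = 5/4·(12,-1) = (15.0000,-1.2500)
o1: d²=13 ≤ ρ²=20; F_rep = 35·(-3,-2)/13² = (-0.6213,-0.4142)
F = F_att + ΣF_rep = (14.3787,-1.6642)
p' = p + 1/4·F = (-4.4053,-1.4161)

Fx=14.3787 Fy=-1.6642 x'=-4.4053 y'=-1.4161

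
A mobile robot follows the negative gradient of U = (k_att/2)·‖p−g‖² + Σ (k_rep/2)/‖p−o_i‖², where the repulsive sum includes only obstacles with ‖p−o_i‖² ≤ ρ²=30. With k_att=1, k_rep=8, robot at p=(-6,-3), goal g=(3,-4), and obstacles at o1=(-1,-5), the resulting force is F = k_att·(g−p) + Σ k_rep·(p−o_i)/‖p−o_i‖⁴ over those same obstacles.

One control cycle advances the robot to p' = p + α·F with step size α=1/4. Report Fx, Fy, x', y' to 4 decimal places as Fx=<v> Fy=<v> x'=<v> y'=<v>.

Fx=8.9524 Fy=-0.9810 x'=-3.7619 y'=-3.2452

F_att = 1·(g−p) = 1·(9,-1) = (9.0000,-1.0000)
o1: d²=29 ≤ ρ²=30; F_rep = 8·(-5,2)/29² = (-0.0476,0.0190)
F = F_att + ΣF_rep = (8.9524,-0.9810)
p' = p + 1/4·F = (-3.7619,-3.2452)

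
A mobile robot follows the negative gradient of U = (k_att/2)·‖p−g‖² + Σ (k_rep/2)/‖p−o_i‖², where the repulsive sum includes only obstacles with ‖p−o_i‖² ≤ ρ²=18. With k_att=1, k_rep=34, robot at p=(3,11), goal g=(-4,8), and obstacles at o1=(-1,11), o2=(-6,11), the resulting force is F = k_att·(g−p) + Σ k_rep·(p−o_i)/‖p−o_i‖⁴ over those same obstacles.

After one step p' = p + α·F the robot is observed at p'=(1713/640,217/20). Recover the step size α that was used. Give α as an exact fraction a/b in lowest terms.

α = 1/20

F_att = 1·(g−p) = 1·(-7,-3) = (-7.0000,-3.0000)
o1: d²=16 ≤ ρ²=18; F_rep = 34·(4,0)/16² = (0.5312,0.0000)
o2: d²=81 > ρ²=18 → inactive
F = F_att + ΣF_rep = (-6.4688,-3.0000)
Δp = p'−p = (-0.3234,-0.1500); α = Δx/Fx = (-207/640) / (-207/32) = 1/20
check: Δy/Fy = (-3/20) / (-3) = 1/20 ✓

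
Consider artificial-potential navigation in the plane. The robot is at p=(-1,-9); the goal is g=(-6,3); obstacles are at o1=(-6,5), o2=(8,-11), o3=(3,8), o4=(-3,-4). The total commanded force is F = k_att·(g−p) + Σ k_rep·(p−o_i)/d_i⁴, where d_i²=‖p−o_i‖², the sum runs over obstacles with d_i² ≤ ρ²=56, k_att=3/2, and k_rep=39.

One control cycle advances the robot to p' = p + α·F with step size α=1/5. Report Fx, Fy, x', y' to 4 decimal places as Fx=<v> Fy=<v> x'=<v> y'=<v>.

F_att = 3/2·(g−p) = 3/2·(-5,12) = (-7.5000,18.0000)
o1: d²=221 > ρ²=56 → inactive
o2: d²=85 > ρ²=56 → inactive
o3: d²=305 > ρ²=56 → inactive
o4: d²=29 ≤ ρ²=56; F_rep = 39·(2,-5)/29² = (0.0927,-0.2319)
F = F_att + ΣF_rep = (-7.4073,17.7681)
p' = p + 1/5·F = (-2.4815,-5.4464)

Fx=-7.4073 Fy=17.7681 x'=-2.4815 y'=-5.4464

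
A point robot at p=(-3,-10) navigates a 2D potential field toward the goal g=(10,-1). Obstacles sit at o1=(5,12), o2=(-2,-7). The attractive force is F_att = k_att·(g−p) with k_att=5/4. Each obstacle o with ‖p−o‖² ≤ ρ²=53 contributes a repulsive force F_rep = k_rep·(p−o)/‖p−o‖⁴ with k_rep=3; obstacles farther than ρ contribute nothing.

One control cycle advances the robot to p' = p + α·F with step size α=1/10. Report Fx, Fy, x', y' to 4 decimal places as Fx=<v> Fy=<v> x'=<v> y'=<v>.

Fx=16.2200 Fy=11.1600 x'=-1.3780 y'=-8.8840

F_att = 5/4·(g−p) = 5/4·(13,9) = (16.2500,11.2500)
o1: d²=548 > ρ²=53 → inactive
o2: d²=10 ≤ ρ²=53; F_rep = 3·(-1,-3)/10² = (-0.0300,-0.0900)
F = F_att + ΣF_rep = (16.2200,11.1600)
p' = p + 1/10·F = (-1.3780,-8.8840)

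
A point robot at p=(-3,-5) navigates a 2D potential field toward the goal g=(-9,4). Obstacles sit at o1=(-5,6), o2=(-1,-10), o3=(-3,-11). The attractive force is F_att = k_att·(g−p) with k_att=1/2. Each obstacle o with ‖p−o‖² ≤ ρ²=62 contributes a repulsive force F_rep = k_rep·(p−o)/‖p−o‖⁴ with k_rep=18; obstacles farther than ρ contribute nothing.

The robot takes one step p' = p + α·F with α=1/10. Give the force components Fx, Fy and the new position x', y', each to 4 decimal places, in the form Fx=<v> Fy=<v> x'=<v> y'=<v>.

F_att = 1/2·(g−p) = 1/2·(-6,9) = (-3.0000,4.5000)
o1: d²=125 > ρ²=62 → inactive
o2: d²=29 ≤ ρ²=62; F_rep = 18·(-2,5)/29² = (-0.0428,0.1070)
o3: d²=36 ≤ ρ²=62; F_rep = 18·(0,6)/36² = (0.0000,0.0833)
F = F_att + ΣF_rep = (-3.0428,4.6903)
p' = p + 1/10·F = (-3.3043,-4.5310)

Fx=-3.0428 Fy=4.6903 x'=-3.3043 y'=-4.5310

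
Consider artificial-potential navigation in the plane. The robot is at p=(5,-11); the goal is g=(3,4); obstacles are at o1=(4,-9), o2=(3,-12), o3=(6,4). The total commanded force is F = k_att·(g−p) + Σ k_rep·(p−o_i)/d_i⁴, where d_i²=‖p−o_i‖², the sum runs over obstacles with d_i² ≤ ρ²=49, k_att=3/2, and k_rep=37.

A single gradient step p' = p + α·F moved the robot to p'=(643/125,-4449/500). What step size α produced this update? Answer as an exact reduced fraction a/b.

α = 1/10

F_att = 3/2·(g−p) = 3/2·(-2,15) = (-3.0000,22.5000)
o1: d²=5 ≤ ρ²=49; F_rep = 37·(1,-2)/5² = (1.4800,-2.9600)
o2: d²=5 ≤ ρ²=49; F_rep = 37·(2,1)/5² = (2.9600,1.4800)
o3: d²=226 > ρ²=49 → inactive
F = F_att + ΣF_rep = (1.4400,21.0200)
Δp = p'−p = (0.1440,2.1020); α = Δx/Fx = (18/125) / (36/25) = 1/10
check: Δy/Fy = (1051/500) / (1051/50) = 1/10 ✓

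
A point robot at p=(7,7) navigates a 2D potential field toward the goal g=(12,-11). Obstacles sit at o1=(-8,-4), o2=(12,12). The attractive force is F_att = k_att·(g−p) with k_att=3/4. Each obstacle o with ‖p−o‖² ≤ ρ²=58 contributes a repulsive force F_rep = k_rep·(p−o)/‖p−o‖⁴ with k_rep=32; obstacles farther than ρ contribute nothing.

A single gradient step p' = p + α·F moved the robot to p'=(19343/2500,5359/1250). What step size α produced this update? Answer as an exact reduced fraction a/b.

F_att = 3/4·(g−p) = 3/4·(5,-18) = (3.7500,-13.5000)
o1: d²=346 > ρ²=58 → inactive
o2: d²=50 ≤ ρ²=58; F_rep = 32·(-5,-5)/50² = (-0.0640,-0.0640)
F = F_att + ΣF_rep = (3.6860,-13.5640)
Δp = p'−p = (0.7372,-2.7128); α = Δx/Fx = (1843/2500) / (1843/500) = 1/5
check: Δy/Fy = (-3391/1250) / (-3391/250) = 1/5 ✓

α = 1/5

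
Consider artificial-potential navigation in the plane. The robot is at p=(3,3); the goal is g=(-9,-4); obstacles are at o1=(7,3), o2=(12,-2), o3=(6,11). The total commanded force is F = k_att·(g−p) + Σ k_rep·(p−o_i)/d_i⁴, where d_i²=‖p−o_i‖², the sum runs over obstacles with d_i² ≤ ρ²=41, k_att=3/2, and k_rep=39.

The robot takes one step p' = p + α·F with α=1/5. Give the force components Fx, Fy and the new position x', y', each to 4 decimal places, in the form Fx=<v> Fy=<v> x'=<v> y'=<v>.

F_att = 3/2·(g−p) = 3/2·(-12,-7) = (-18.0000,-10.5000)
o1: d²=16 ≤ ρ²=41; F_rep = 39·(-4,0)/16² = (-0.6094,0.0000)
o2: d²=106 > ρ²=41 → inactive
o3: d²=73 > ρ²=41 → inactive
F = F_att + ΣF_rep = (-18.6094,-10.5000)
p' = p + 1/5·F = (-0.7219,0.9000)

Fx=-18.6094 Fy=-10.5000 x'=-0.7219 y'=0.9000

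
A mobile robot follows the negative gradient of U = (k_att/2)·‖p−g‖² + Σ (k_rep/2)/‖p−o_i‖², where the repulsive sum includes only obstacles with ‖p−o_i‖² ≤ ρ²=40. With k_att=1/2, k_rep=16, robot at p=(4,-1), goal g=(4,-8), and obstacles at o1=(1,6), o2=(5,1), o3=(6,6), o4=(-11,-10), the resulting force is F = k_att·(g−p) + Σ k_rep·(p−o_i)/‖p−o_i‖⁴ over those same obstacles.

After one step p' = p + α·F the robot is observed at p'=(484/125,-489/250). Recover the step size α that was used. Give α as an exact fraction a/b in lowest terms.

F_att = 1/2·(g−p) = 1/2·(0,-7) = (0.0000,-3.5000)
o1: d²=58 > ρ²=40 → inactive
o2: d²=5 ≤ ρ²=40; F_rep = 16·(-1,-2)/5² = (-0.6400,-1.2800)
o3: d²=53 > ρ²=40 → inactive
o4: d²=306 > ρ²=40 → inactive
F = F_att + ΣF_rep = (-0.6400,-4.7800)
Δp = p'−p = (-0.1280,-0.9560); α = Δx/Fx = (-16/125) / (-16/25) = 1/5
check: Δy/Fy = (-239/250) / (-239/50) = 1/5 ✓

α = 1/5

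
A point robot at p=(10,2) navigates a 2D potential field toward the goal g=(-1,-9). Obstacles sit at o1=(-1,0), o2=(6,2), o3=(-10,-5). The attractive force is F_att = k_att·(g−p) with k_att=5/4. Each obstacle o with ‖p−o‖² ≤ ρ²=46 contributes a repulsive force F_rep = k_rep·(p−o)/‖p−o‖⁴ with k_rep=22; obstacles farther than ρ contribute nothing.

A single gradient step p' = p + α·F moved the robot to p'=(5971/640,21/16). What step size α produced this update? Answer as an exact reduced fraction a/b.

F_att = 5/4·(g−p) = 5/4·(-11,-11) = (-13.7500,-13.7500)
o1: d²=125 > ρ²=46 → inactive
o2: d²=16 ≤ ρ²=46; F_rep = 22·(4,0)/16² = (0.3438,0.0000)
o3: d²=449 > ρ²=46 → inactive
F = F_att + ΣF_rep = (-13.4062,-13.7500)
Δp = p'−p = (-0.6703,-0.6875); α = Δx/Fx = (-429/640) / (-429/32) = 1/20
check: Δy/Fy = (-11/16) / (-55/4) = 1/20 ✓

α = 1/20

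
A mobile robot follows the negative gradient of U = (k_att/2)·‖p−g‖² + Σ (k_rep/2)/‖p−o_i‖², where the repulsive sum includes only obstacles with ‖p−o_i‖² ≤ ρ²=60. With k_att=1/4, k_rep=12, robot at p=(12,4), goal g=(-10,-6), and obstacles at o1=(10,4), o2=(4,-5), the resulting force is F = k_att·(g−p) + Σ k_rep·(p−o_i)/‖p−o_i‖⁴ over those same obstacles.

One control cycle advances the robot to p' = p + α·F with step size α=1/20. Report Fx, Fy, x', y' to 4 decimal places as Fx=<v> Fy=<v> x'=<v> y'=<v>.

F_att = 1/4·(g−p) = 1/4·(-22,-10) = (-5.5000,-2.5000)
o1: d²=4 ≤ ρ²=60; F_rep = 12·(2,0)/4² = (1.5000,0.0000)
o2: d²=145 > ρ²=60 → inactive
F = F_att + ΣF_rep = (-4.0000,-2.5000)
p' = p + 1/20·F = (11.8000,3.8750)

Fx=-4.0000 Fy=-2.5000 x'=11.8000 y'=3.8750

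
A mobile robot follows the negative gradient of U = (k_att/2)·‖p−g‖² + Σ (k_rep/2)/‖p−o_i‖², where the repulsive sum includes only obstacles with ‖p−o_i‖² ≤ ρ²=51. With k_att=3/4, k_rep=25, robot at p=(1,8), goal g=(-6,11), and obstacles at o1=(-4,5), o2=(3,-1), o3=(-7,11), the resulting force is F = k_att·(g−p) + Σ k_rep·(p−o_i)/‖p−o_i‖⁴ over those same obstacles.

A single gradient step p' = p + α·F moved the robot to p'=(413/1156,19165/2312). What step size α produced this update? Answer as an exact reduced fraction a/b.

F_att = 3/4·(g−p) = 3/4·(-7,3) = (-5.2500,2.2500)
o1: d²=34 ≤ ρ²=51; F_rep = 25·(5,3)/34² = (0.1081,0.0649)
o2: d²=85 > ρ²=51 → inactive
o3: d²=73 > ρ²=51 → inactive
F = F_att + ΣF_rep = (-5.1419,2.3149)
Δp = p'−p = (-0.6427,0.2894); α = Δx/Fx = (-743/1156) / (-1486/289) = 1/8
check: Δy/Fy = (669/2312) / (669/289) = 1/8 ✓

α = 1/8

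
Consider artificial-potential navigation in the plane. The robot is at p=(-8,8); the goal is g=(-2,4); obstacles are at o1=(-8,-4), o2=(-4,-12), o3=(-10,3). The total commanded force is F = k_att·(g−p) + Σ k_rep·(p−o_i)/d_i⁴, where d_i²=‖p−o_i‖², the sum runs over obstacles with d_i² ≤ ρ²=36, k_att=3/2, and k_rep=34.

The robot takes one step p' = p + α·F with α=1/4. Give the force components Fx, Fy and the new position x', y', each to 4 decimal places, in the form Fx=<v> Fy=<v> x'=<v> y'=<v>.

F_att = 3/2·(g−p) = 3/2·(6,-4) = (9.0000,-6.0000)
o1: d²=144 > ρ²=36 → inactive
o2: d²=416 > ρ²=36 → inactive
o3: d²=29 ≤ ρ²=36; F_rep = 34·(2,5)/29² = (0.0809,0.2021)
F = F_att + ΣF_rep = (9.0809,-5.7979)
p' = p + 1/4·F = (-5.7298,6.5505)

Fx=9.0809 Fy=-5.7979 x'=-5.7298 y'=6.5505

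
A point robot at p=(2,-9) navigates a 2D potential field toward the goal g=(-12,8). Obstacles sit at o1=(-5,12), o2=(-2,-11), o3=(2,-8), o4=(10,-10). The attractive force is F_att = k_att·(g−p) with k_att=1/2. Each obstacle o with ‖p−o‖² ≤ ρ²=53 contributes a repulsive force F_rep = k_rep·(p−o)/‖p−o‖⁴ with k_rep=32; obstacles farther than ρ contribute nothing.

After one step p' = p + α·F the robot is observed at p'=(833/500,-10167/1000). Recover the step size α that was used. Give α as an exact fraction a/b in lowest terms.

α = 1/20

F_att = 1/2·(g−p) = 1/2·(-14,17) = (-7.0000,8.5000)
o1: d²=490 > ρ²=53 → inactive
o2: d²=20 ≤ ρ²=53; F_rep = 32·(4,2)/20² = (0.3200,0.1600)
o3: d²=1 ≤ ρ²=53; F_rep = 32·(0,-1)/1² = (0.0000,-32.0000)
o4: d²=65 > ρ²=53 → inactive
F = F_att + ΣF_rep = (-6.6800,-23.3400)
Δp = p'−p = (-0.3340,-1.1670); α = Δx/Fx = (-167/500) / (-167/25) = 1/20
check: Δy/Fy = (-1167/1000) / (-1167/50) = 1/20 ✓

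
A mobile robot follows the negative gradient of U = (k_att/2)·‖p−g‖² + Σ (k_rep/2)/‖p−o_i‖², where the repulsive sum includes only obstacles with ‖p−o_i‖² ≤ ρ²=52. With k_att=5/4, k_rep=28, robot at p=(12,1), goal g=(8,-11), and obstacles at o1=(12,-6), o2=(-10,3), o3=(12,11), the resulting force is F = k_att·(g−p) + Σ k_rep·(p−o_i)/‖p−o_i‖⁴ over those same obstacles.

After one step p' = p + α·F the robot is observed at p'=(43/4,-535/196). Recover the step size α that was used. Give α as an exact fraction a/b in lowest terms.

α = 1/4

F_att = 5/4·(g−p) = 5/4·(-4,-12) = (-5.0000,-15.0000)
o1: d²=49 ≤ ρ²=52; F_rep = 28·(0,7)/49² = (0.0000,0.0816)
o2: d²=488 > ρ²=52 → inactive
o3: d²=100 > ρ²=52 → inactive
F = F_att + ΣF_rep = (-5.0000,-14.9184)
Δp = p'−p = (-1.2500,-3.7296); α = Δx/Fx = (-5/4) / (-5) = 1/4
check: Δy/Fy = (-731/196) / (-731/49) = 1/4 ✓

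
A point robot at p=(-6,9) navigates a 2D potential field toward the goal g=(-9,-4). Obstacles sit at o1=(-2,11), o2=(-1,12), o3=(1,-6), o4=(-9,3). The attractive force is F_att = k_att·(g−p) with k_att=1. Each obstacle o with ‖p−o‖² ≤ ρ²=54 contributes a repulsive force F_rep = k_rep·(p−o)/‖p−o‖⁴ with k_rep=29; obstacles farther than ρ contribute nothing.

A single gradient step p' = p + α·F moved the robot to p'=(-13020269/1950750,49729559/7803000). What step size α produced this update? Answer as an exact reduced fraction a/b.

α = 1/5

F_att = 1·(g−p) = 1·(-3,-13) = (-3.0000,-13.0000)
o1: d²=20 ≤ ρ²=54; F_rep = 29·(-4,-2)/20² = (-0.2900,-0.1450)
o2: d²=34 ≤ ρ²=54; F_rep = 29·(-5,-3)/34² = (-0.1254,-0.0753)
o3: d²=274 > ρ²=54 → inactive
o4: d²=45 ≤ ρ²=54; F_rep = 29·(3,6)/45² = (0.0430,0.0859)
F = F_att + ΣF_rep = (-3.3725,-13.1343)
Δp = p'−p = (-0.6745,-2.6269); α = Δx/Fx = (-1315769/1950750) / (-1315769/390150) = 1/5
check: Δy/Fy = (-20497441/7803000) / (-20497441/1560600) = 1/5 ✓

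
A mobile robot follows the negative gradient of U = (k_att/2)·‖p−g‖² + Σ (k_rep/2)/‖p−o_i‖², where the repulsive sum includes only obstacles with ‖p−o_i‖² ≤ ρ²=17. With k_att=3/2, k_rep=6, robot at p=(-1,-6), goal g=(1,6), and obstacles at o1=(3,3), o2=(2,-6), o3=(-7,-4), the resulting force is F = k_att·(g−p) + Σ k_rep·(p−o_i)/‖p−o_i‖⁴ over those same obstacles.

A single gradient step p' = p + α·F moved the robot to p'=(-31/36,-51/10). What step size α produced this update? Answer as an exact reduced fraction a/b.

α = 1/20

F_att = 3/2·(g−p) = 3/2·(2,12) = (3.0000,18.0000)
o1: d²=97 > ρ²=17 → inactive
o2: d²=9 ≤ ρ²=17; F_rep = 6·(-3,0)/9² = (-0.2222,0.0000)
o3: d²=40 > ρ²=17 → inactive
F = F_att + ΣF_rep = (2.7778,18.0000)
Δp = p'−p = (0.1389,0.9000); α = Δx/Fx = (5/36) / (25/9) = 1/20
check: Δy/Fy = (9/10) / (18) = 1/20 ✓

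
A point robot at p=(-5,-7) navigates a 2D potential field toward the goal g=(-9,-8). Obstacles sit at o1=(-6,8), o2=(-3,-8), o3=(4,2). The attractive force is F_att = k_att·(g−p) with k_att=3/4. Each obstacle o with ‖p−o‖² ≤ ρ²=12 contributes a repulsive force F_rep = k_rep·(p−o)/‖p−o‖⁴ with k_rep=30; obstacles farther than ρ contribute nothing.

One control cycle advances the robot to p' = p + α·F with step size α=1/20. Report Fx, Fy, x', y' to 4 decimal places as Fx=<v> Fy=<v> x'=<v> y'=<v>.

F_att = 3/4·(g−p) = 3/4·(-4,-1) = (-3.0000,-0.7500)
o1: d²=226 > ρ²=12 → inactive
o2: d²=5 ≤ ρ²=12; F_rep = 30·(-2,1)/5² = (-2.4000,1.2000)
o3: d²=162 > ρ²=12 → inactive
F = F_att + ΣF_rep = (-5.4000,0.4500)
p' = p + 1/20·F = (-5.2700,-6.9775)

Fx=-5.4000 Fy=0.4500 x'=-5.2700 y'=-6.9775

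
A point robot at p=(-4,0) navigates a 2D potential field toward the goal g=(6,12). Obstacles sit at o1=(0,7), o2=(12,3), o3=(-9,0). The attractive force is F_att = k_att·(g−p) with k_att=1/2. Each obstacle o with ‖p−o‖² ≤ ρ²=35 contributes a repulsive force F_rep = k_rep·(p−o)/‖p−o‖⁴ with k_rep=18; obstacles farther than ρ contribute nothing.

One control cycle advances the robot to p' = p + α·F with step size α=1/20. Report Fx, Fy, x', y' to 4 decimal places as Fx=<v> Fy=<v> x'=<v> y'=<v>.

Fx=5.1440 Fy=6.0000 x'=-3.7428 y'=0.3000

F_att = 1/2·(g−p) = 1/2·(10,12) = (5.0000,6.0000)
o1: d²=65 > ρ²=35 → inactive
o2: d²=265 > ρ²=35 → inactive
o3: d²=25 ≤ ρ²=35; F_rep = 18·(5,0)/25² = (0.1440,0.0000)
F = F_att + ΣF_rep = (5.1440,6.0000)
p' = p + 1/20·F = (-3.7428,0.3000)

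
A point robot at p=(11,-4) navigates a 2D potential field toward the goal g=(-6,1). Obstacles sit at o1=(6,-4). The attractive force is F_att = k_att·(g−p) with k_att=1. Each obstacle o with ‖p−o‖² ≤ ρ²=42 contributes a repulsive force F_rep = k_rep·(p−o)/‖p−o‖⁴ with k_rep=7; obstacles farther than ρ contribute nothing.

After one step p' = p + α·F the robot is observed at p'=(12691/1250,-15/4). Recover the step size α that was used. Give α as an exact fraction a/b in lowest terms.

α = 1/20

F_att = 1·(g−p) = 1·(-17,5) = (-17.0000,5.0000)
o1: d²=25 ≤ ρ²=42; F_rep = 7·(5,0)/25² = (0.0560,0.0000)
F = F_att + ΣF_rep = (-16.9440,5.0000)
Δp = p'−p = (-0.8472,0.2500); α = Δx/Fx = (-1059/1250) / (-2118/125) = 1/20
check: Δy/Fy = (1/4) / (5) = 1/20 ✓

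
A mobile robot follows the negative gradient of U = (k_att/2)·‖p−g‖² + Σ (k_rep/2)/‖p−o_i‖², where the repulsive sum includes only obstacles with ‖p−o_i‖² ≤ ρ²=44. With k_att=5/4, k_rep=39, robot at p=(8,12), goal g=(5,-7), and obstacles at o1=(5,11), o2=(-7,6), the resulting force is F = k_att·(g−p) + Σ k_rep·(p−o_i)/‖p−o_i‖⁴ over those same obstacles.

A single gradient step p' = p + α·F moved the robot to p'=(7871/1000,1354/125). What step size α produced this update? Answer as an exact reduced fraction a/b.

F_att = 5/4·(g−p) = 5/4·(-3,-19) = (-3.7500,-23.7500)
o1: d²=10 ≤ ρ²=44; F_rep = 39·(3,1)/10² = (1.1700,0.3900)
o2: d²=261 > ρ²=44 → inactive
F = F_att + ΣF_rep = (-2.5800,-23.3600)
Δp = p'−p = (-0.1290,-1.1680); α = Δx/Fx = (-129/1000) / (-129/50) = 1/20
check: Δy/Fy = (-146/125) / (-584/25) = 1/20 ✓

α = 1/20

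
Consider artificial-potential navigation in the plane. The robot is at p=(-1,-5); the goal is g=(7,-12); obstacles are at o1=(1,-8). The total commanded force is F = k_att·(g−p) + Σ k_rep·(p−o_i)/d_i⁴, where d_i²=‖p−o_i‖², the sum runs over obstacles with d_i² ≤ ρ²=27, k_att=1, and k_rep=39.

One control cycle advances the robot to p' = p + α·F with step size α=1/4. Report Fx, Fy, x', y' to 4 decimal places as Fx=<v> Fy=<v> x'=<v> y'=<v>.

Fx=7.5385 Fy=-6.3077 x'=0.8846 y'=-6.5769

F_att = 1·(g−p) = 1·(8,-7) = (8.0000,-7.0000)
o1: d²=13 ≤ ρ²=27; F_rep = 39·(-2,3)/13² = (-0.4615,0.6923)
F = F_att + ΣF_rep = (7.5385,-6.3077)
p' = p + 1/4·F = (0.8846,-6.5769)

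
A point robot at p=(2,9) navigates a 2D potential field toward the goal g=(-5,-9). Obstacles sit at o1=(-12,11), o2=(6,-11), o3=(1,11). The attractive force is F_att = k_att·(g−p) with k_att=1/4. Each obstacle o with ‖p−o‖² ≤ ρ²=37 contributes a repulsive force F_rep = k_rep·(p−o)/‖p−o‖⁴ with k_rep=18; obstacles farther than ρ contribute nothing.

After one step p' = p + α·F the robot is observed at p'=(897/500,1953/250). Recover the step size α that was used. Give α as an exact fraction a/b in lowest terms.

F_att = 1/4·(g−p) = 1/4·(-7,-18) = (-1.7500,-4.5000)
o1: d²=200 > ρ²=37 → inactive
o2: d²=416 > ρ²=37 → inactive
o3: d²=5 ≤ ρ²=37; F_rep = 18·(1,-2)/5² = (0.7200,-1.4400)
F = F_att + ΣF_rep = (-1.0300,-5.9400)
Δp = p'−p = (-0.2060,-1.1880); α = Δx/Fx = (-103/500) / (-103/100) = 1/5
check: Δy/Fy = (-297/250) / (-297/50) = 1/5 ✓

α = 1/5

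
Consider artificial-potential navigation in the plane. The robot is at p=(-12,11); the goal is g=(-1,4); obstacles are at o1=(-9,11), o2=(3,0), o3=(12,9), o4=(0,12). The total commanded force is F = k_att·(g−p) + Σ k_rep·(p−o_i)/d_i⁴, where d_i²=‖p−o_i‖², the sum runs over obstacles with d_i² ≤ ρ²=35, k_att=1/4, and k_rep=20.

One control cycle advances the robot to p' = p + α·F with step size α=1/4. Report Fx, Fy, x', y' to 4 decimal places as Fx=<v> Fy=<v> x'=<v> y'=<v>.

F_att = 1/4·(g−p) = 1/4·(11,-7) = (2.7500,-1.7500)
o1: d²=9 ≤ ρ²=35; F_rep = 20·(-3,0)/9² = (-0.7407,0.0000)
o2: d²=346 > ρ²=35 → inactive
o3: d²=580 > ρ²=35 → inactive
o4: d²=145 > ρ²=35 → inactive
F = F_att + ΣF_rep = (2.0093,-1.7500)
p' = p + 1/4·F = (-11.4977,10.5625)

Fx=2.0093 Fy=-1.7500 x'=-11.4977 y'=10.5625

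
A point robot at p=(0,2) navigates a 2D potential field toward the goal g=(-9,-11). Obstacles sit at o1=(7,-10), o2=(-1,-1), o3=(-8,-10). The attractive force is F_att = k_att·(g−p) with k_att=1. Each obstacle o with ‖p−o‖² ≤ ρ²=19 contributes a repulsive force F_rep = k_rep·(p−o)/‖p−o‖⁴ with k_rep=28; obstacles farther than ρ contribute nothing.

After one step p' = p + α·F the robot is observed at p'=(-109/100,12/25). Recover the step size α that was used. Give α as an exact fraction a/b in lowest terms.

F_att = 1·(g−p) = 1·(-9,-13) = (-9.0000,-13.0000)
o1: d²=193 > ρ²=19 → inactive
o2: d²=10 ≤ ρ²=19; F_rep = 28·(1,3)/10² = (0.2800,0.8400)
o3: d²=208 > ρ²=19 → inactive
F = F_att + ΣF_rep = (-8.7200,-12.1600)
Δp = p'−p = (-1.0900,-1.5200); α = Δx/Fx = (-109/100) / (-218/25) = 1/8
check: Δy/Fy = (-38/25) / (-304/25) = 1/8 ✓

α = 1/8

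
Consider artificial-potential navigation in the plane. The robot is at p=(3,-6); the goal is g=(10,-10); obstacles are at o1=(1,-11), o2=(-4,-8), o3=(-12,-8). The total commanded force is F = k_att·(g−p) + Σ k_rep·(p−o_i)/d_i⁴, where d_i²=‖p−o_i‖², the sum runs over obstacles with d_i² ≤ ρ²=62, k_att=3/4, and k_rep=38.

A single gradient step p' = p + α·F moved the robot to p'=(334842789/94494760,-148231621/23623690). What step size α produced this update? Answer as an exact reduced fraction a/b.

F_att = 3/4·(g−p) = 3/4·(7,-4) = (5.2500,-3.0000)
o1: d²=29 ≤ ρ²=62; F_rep = 38·(2,5)/29² = (0.0904,0.2259)
o2: d²=53 ≤ ρ²=62; F_rep = 38·(7,2)/53² = (0.0947,0.0271)
o3: d²=229 > ρ²=62 → inactive
F = F_att + ΣF_rep = (5.4351,-2.7470)
Δp = p'−p = (0.5435,-0.2747); α = Δx/Fx = (51358509/94494760) / (51358509/9449476) = 1/10
check: Δy/Fy = (-6489481/23623690) / (-6489481/2362369) = 1/10 ✓

α = 1/10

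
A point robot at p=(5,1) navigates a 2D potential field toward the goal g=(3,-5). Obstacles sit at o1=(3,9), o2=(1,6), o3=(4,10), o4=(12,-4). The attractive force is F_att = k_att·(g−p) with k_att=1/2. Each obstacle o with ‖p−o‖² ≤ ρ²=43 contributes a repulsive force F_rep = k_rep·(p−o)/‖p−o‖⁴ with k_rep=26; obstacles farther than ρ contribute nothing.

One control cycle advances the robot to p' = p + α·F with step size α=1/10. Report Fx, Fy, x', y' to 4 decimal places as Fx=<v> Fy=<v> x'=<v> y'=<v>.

F_att = 1/2·(g−p) = 1/2·(-2,-6) = (-1.0000,-3.0000)
o1: d²=68 > ρ²=43 → inactive
o2: d²=41 ≤ ρ²=43; F_rep = 26·(4,-5)/41² = (0.0619,-0.0773)
o3: d²=82 > ρ²=43 → inactive
o4: d²=74 > ρ²=43 → inactive
F = F_att + ΣF_rep = (-0.9381,-3.0773)
p' = p + 1/10·F = (4.9062,0.6923)

Fx=-0.9381 Fy=-3.0773 x'=4.9062 y'=0.6923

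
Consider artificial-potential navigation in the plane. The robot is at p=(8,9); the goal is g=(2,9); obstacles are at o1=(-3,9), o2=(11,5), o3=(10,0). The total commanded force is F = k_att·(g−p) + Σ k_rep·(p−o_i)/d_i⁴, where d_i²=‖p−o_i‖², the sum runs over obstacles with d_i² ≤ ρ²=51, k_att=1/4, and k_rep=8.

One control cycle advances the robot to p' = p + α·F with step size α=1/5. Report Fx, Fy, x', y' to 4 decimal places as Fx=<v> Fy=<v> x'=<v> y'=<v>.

Fx=-1.5384 Fy=0.0512 x'=7.6923 y'=9.0102

F_att = 1/4·(g−p) = 1/4·(-6,0) = (-1.5000,0.0000)
o1: d²=121 > ρ²=51 → inactive
o2: d²=25 ≤ ρ²=51; F_rep = 8·(-3,4)/25² = (-0.0384,0.0512)
o3: d²=85 > ρ²=51 → inactive
F = F_att + ΣF_rep = (-1.5384,0.0512)
p' = p + 1/5·F = (7.6923,9.0102)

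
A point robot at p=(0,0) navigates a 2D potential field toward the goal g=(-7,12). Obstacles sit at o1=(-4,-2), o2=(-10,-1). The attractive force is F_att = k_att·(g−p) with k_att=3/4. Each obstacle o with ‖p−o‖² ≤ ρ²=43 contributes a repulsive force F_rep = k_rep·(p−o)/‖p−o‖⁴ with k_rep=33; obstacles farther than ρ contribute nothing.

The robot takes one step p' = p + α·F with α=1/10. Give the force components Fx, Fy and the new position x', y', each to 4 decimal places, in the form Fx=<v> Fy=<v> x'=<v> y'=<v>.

F_att = 3/4·(g−p) = 3/4·(-7,12) = (-5.2500,9.0000)
o1: d²=20 ≤ ρ²=43; F_rep = 33·(4,2)/20² = (0.3300,0.1650)
o2: d²=101 > ρ²=43 → inactive
F = F_att + ΣF_rep = (-4.9200,9.1650)
p' = p + 1/10·F = (-0.4920,0.9165)

Fx=-4.9200 Fy=9.1650 x'=-0.4920 y'=0.9165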